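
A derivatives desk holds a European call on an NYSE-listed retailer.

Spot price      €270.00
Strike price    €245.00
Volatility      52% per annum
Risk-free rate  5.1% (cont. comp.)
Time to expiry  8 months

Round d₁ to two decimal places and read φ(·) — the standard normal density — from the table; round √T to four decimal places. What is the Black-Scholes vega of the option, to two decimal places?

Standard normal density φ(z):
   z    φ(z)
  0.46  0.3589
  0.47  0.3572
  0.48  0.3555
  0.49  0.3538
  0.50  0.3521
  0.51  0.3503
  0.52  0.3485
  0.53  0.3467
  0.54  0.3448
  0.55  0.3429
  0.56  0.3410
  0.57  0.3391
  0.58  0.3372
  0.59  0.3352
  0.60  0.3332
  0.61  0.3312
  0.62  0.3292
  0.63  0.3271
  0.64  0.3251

T = 0.6667;  σ√T = 0.4246
d₁ = [ln(270/245) + (0.051 + ½·0.52²)·0.6667] / (σ√T) = (0.0972 + 0.1241) / 0.4246 = 0.5212 → 0.52
√T = √0.6667 = 0.8165
φ(d₁) = φ(0.52) = 0.3485
vega = S·φ(d₁)·√T = 270·0.3485·0.8165 = 76.8286
(The put has the same vega.)

76.83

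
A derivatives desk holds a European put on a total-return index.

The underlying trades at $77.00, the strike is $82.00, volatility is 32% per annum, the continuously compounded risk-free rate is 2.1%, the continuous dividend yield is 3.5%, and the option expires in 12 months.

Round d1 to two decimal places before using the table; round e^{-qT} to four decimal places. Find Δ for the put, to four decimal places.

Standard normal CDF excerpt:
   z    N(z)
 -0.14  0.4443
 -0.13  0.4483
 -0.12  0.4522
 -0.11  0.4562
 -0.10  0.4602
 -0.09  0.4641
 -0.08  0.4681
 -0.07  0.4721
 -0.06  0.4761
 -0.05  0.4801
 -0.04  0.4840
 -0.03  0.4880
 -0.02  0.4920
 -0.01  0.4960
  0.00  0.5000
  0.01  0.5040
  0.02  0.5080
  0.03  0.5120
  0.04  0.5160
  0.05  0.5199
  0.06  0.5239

-0.5136

T = 1;  σ√T = 0.3200
d₁ = [ln(77/82) + (0.021 − 0.035 + ½·0.32²)·1] / (σ√T) = (-0.0629 + 0.0372) / 0.3200 = -0.0804 ⇒ -0.08
N(d₁) = N(-0.08) = 0.4681
Δ_put = exp(−qT)·(N(d₁) − 1) = 0.9656·(0.4681 − 1) = -0.5136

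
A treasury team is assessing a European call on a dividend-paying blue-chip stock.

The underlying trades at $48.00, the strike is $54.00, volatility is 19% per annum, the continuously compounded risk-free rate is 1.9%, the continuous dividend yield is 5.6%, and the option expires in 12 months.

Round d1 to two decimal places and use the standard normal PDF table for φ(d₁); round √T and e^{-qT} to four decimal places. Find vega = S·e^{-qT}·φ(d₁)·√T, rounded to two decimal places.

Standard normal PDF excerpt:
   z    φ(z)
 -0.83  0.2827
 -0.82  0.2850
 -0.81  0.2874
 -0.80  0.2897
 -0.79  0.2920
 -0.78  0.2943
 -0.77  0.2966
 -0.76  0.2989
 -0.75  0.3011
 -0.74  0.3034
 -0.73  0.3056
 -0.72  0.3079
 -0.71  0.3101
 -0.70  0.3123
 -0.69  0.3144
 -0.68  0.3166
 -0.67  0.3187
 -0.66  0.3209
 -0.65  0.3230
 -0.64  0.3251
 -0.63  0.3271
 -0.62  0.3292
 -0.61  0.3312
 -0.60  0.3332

13.97

T = 1;  σ√T = 0.1900
ln(S/K) + (r − q + σ²/2)T = ln(48/54) + (0.019 − 0.056 + 0.19²/2)·1 = -0.1178 − 0.0190 = -0.1367
d₁ = -0.1367 / 0.1900 = -0.7196 ⇒ -0.72
√T = √1 = 1.0000
φ(d₁) = φ(-0.72) = 0.3079
e^(−qT) = e^(−0.056·1) = 0.9455
vega = S·e^(−qT)·φ(d₁)·√T = 48·0.9455·0.3079·1.0000 = 13.9737
(The put has the same vega.)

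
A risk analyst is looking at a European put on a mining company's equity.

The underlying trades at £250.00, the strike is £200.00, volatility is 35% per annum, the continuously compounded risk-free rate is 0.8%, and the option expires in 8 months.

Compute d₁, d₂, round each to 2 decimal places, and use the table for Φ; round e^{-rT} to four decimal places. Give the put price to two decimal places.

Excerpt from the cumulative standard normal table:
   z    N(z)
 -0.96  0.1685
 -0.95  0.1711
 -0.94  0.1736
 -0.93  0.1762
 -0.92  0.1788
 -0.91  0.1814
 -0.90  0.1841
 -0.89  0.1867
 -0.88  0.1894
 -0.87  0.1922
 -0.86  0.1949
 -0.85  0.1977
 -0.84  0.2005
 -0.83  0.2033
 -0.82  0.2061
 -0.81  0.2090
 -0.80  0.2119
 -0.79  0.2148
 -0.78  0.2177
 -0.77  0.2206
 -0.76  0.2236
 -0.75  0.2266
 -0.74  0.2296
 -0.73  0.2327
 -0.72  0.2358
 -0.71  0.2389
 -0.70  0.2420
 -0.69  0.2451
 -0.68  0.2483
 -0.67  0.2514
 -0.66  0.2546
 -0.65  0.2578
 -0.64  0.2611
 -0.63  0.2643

σ√T = 0.35 × 0.8165 = 0.2858
d₁ = [ln(250/200) + (0.008 + ½·0.35²)·0.6667] / (σ√T) = (0.2231 + 0.0462) / 0.2858 = 0.9424 which rounds to 0.94
d₂ = 0.9424 − 0.2858 = 0.6566 which rounds to 0.66
e^(−rT) = e^(−0.008·0.6667) = 0.9947
N(−d₂) = N(-0.66) = 0.2546;  N(−d₁) = N(-0.94) = 0.1736
P = 200·0.9947·0.2546 − 250·0.1736 = 50.6501 − 43.4000 = 7.2501

£7.25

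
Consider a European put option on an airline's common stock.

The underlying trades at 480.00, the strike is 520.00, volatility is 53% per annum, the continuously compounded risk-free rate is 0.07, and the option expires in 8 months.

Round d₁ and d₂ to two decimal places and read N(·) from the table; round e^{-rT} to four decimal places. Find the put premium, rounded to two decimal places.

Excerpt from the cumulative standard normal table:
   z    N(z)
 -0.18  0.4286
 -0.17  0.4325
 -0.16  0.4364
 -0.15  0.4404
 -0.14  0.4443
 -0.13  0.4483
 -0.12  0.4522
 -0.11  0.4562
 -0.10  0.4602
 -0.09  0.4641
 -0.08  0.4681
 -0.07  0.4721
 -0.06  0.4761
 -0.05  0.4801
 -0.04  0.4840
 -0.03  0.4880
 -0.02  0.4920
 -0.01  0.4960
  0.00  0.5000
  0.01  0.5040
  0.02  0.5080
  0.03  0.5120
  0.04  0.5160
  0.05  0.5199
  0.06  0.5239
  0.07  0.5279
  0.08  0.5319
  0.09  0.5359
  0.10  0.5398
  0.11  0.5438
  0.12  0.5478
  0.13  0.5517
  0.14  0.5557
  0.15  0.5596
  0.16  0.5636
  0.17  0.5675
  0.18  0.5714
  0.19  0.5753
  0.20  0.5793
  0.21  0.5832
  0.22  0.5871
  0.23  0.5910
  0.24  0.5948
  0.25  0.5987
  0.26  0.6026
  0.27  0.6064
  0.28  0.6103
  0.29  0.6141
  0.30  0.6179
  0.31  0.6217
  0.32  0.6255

91.51

σ√T = 0.53·√0.6667 = 0.4327
d₁ = [ln(480/520) + (0.07 + ½·0.53²)·0.6667] / (σ√T) = (-0.0800 + 0.1403) / 0.4327 = 0.1392 → 0.14
d₂ = 0.1392 − 0.4327 = -0.2935 → -0.29
exp(−rT) = exp(−0.07·0.6667) = 0.9544
N(−d₂) = N(0.29) = 0.6141;  N(−d₁) = N(-0.14) = 0.4443
P = 520·0.9544·0.6141 − 480·0.4443 = 304.7705 − 213.2640 = 91.5065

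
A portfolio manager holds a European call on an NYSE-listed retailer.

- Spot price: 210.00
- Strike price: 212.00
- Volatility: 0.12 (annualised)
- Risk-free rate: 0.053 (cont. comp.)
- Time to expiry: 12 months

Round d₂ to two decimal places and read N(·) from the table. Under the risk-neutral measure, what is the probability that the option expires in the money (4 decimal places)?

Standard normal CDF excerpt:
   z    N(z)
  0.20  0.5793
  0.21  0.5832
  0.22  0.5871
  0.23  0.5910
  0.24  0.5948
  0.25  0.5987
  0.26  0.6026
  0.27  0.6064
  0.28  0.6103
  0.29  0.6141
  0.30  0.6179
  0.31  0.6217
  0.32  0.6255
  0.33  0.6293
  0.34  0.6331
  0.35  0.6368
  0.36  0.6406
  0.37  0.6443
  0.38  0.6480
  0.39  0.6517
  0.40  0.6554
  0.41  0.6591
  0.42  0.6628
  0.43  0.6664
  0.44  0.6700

0.6179

T = 1;  σ√T = 0.1200
d₁ = [ln(210/212) + (0.053 + ½·0.12²)·1] / (σ√T) = (-0.0095 + 0.0602) / 0.1200 = 0.4227 ⇒ 0.42
d₂ = 0.4227 − 0.1200 = 0.3027 ⇒ 0.30
Pr(exercise) under Q = N(d₂) = 0.6179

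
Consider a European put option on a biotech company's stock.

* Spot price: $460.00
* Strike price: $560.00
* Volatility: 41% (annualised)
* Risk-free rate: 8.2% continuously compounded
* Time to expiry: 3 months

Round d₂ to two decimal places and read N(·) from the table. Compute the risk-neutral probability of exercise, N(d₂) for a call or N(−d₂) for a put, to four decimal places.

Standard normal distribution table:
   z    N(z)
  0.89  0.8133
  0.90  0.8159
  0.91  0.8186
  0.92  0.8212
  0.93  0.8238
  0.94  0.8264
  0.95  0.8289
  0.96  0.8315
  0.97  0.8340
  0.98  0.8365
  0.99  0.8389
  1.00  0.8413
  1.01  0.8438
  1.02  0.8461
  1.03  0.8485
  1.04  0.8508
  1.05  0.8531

T = 0.25;  σ√T = 0.2050
d₁ = [ln(460/560) + (0.082 + ½·0.41²)·0.25] / (σ√T) = (-0.1967 + 0.0415) / 0.2050 = -0.7571 → -0.76
d₂ = -0.7571 − 0.2050 = -0.9621 → -0.96
Risk-neutral Pr[S_T < K] = N(−d₂) = N(0.96) = 0.8315

0.8315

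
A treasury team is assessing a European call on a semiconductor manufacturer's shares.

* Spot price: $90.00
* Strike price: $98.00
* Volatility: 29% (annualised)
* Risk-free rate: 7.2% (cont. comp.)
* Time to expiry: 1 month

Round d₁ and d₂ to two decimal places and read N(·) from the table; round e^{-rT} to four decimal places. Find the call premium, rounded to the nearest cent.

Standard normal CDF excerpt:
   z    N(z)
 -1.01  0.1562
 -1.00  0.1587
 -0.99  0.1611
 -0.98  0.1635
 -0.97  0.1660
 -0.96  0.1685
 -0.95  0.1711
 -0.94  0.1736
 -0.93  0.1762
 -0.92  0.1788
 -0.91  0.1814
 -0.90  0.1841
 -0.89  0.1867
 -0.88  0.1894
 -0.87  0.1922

σ√T = 0.29 × 0.2887 = 0.0837
d₁ = [ln(90/98) + (0.072 + ½·0.29²)·0.08333] / (σ√T) = (-0.0852 + 0.0095) / 0.0837 = -0.9037 → -0.90
d₂ = -0.9037 − 0.0837 = -0.9874 → -0.99
e^(−rT) = e^(−0.072·0.08333) = 0.9940
N(d₁) = N(-0.90) = 0.1841;  N(d₂) = N(-0.99) = 0.1611
C = 90·0.1841 − 98·0.9940·0.1611 = 16.5690 − 15.6931 = 0.8759

$0.88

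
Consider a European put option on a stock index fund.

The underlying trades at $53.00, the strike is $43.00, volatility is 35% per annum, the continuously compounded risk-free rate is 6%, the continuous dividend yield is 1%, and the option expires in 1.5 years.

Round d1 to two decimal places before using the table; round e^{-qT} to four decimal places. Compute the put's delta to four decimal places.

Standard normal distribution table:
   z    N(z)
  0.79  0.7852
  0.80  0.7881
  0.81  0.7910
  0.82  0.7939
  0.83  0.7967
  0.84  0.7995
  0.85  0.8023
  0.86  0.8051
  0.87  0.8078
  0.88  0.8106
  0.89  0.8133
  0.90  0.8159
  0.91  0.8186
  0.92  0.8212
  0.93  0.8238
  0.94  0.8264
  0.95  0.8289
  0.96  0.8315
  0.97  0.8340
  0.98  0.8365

T = 1.5;  σ√T = 0.4287
d₁ = [ln(53/43) + (0.06 − 0.01 + 0.35²/2)·1.5] / 0.4287 = [0.2091 + 0.1669] / 0.4287 = 0.8771 ⇒ 0.88
N(d₁) = N(0.88) = 0.8106
Δ_put = exp(−qT)·(N(d₁) − 1) = 0.9851·(0.8106 − 1) = -0.1866

-0.1866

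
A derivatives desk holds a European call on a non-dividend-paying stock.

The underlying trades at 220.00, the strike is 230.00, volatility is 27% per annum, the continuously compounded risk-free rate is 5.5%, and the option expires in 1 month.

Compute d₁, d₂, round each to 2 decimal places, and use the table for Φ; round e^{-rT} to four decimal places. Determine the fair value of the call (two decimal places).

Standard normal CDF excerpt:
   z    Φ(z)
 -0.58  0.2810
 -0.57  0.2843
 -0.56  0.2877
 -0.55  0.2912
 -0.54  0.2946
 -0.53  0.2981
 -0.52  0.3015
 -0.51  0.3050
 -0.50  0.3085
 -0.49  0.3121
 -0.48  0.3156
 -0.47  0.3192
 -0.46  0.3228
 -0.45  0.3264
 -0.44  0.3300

3.56

σ√T = 0.27·√0.08333 = 0.0779
d₁ = [ln(220/230) + (0.055 + 0.27²/2)·0.08333] / 0.0779 = [-0.0445 + 0.0076] / 0.0779 = -0.4725 which rounds to -0.47
d₂ = d₁ − σ√T = -0.4725 − 0.0779 = -0.5505 which rounds to -0.55
exp(−rT) = exp(−0.055·0.08333) = 0.9954
N(d₁) = N(-0.47) = 0.3192;  N(d₂) = N(-0.55) = 0.2912
C = 220·0.3192 − 230·0.9954·0.2912 = 70.2240 − 66.6679 = 3.5561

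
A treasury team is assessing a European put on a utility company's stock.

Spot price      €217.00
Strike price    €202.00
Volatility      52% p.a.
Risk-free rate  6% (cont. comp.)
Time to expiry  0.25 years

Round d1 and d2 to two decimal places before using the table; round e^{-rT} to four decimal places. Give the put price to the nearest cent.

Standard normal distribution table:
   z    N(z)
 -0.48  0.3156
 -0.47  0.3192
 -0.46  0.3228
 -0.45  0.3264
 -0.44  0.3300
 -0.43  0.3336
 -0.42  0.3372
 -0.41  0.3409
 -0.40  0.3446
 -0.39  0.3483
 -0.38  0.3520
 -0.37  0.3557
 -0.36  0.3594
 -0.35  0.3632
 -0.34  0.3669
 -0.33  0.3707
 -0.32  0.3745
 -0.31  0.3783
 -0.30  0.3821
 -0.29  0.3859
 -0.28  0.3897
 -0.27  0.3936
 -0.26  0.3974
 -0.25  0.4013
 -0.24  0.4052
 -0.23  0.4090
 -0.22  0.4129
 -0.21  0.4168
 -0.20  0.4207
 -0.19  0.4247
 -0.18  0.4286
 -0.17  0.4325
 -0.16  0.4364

€13.67

σ√T = 0.52 × 0.5000 = 0.2600
d₁ = [ln(217/202) + (0.06 + ½·0.52²)·0.25] / (σ√T) = (0.0716 + 0.0488) / 0.2600 = 0.4632 ≈ 0.46
d₂ = 0.4632 − 0.2600 = 0.2032 ≈ 0.20
exp(−rT) = exp(−0.06·0.25) = 0.9851
N(−d₂) = N(-0.20) = 0.4207;  N(−d₁) = N(-0.46) = 0.3228
P = 202·0.9851·0.4207 − 217·0.3228 = 83.7152 − 70.0476 = 13.6676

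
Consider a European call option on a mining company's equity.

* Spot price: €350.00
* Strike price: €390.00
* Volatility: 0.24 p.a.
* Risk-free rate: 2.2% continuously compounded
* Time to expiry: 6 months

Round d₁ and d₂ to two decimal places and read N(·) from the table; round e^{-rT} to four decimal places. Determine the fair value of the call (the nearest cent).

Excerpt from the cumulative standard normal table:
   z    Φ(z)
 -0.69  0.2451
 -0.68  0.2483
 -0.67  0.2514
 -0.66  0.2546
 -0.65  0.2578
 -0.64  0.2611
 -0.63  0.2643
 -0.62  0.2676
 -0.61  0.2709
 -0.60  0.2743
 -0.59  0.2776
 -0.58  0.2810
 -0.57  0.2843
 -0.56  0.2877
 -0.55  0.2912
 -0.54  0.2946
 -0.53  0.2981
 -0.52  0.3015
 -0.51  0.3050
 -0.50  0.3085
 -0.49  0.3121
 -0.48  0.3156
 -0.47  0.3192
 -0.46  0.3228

€11.02

T = 0.5;  σ√T = 0.1697
d₁ = [ln(350/390) + (0.022 + ½·0.24²)·0.5] / (σ√T) = (-0.1082 + 0.0254) / 0.1697 = -0.4880 ≈ -0.49
d₂ = -0.4880 − 0.1697 = -0.6577 ≈ -0.66
exp(−rT) = exp(−0.022·0.5) = 0.9891
C = 350·N(-0.49) − 390·0.9891·N(-0.66) = 350·0.3121 − 390·0.9891·0.2546 = 109.2350 − 98.2117 = 11.0233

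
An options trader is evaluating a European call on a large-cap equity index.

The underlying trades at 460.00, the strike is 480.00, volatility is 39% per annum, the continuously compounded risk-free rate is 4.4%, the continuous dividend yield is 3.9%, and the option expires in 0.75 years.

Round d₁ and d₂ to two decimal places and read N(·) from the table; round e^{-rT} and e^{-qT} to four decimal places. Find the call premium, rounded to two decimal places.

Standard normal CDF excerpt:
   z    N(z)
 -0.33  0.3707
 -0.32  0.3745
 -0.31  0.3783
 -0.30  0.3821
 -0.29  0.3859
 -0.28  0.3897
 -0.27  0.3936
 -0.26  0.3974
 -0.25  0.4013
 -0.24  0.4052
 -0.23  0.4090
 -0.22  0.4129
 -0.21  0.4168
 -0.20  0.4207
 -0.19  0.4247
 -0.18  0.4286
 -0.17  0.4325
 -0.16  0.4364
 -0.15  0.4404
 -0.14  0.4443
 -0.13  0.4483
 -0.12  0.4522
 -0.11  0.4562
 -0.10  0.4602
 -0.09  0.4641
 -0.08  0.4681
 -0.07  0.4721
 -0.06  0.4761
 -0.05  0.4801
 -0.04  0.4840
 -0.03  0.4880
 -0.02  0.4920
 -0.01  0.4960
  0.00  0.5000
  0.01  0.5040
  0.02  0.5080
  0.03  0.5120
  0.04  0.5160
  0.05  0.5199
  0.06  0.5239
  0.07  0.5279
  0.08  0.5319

51.29

σ√T = 0.39·√0.75 = 0.3377
d₁ = [ln(460/480) + (0.044 − 0.039 + 0.39²/2)·0.75] / 0.3377 = [-0.0426 + 0.0608] / 0.3377 = 0.0540 ≈ 0.05
d₂ = d₁ − σ√T = 0.0540 − 0.3377 = -0.2838 ≈ -0.28
exp(−qT) = exp(−0.039·0.75) = 0.9712;  exp(−rT) = exp(−0.044·0.75) = 0.9675
N(d₁) = N(0.05) = 0.5199;  N(d₂) = N(-0.28) = 0.3897
C = 460·0.9712·0.5199 − 480·0.9675·0.3897 = 232.2664 − 180.9767 = 51.2897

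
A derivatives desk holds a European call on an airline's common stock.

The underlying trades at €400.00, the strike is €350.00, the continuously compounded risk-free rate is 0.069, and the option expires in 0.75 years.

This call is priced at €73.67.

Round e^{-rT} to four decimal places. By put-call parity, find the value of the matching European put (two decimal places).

exp(−rT) = exp(−0.069·0.75) = 0.9496
Put-call parity: C − P = S − K·e^(−rT) = 400 − 350·0.9496 = 400 − 332.3600 = 67.6400
P = C − (C − P) = 73.67 − (67.6400) = 6.0300

€6.03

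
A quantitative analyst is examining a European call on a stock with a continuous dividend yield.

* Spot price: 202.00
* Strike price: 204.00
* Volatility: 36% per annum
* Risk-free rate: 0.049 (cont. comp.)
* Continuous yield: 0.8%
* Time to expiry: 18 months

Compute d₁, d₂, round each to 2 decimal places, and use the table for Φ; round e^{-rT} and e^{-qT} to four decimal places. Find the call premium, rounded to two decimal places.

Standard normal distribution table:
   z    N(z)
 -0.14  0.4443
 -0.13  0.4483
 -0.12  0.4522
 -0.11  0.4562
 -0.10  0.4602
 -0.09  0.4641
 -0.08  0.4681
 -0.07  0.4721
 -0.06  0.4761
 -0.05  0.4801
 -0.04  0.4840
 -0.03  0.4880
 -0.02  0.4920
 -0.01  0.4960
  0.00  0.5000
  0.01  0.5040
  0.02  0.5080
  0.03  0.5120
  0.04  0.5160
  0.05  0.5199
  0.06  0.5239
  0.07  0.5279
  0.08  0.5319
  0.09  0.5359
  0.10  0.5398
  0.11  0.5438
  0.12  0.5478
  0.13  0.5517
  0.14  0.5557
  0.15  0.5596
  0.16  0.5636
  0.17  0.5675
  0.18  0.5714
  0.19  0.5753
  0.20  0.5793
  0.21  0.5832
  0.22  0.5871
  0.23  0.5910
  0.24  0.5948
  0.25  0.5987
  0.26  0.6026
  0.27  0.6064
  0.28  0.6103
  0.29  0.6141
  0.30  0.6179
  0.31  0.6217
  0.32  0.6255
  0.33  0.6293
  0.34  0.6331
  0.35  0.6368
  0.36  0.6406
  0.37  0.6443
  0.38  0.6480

σ√T = 0.36·√1.5 = 0.4409
d₁ = [ln(202/204) + (0.049 − 0.008 + 0.36²/2)·1.5] / 0.4409 = [-0.0099 + 0.1587] / 0.4409 = 0.3376 → 0.34
d₂ = d₁ − σ√T = 0.3376 − 0.4409 = -0.1033 → -0.10
e^(−qT) = e^(−0.008·1.5) = 0.9881;  e^(−rT) = e^(−0.049·1.5) = 0.9291
C = 202·0.9881·N(0.34) − 204·0.9291·N(-0.10) = 202·0.9881·0.6331 − 204·0.9291·0.4602 = 126.3644 − 87.2247 = 39.1397

39.14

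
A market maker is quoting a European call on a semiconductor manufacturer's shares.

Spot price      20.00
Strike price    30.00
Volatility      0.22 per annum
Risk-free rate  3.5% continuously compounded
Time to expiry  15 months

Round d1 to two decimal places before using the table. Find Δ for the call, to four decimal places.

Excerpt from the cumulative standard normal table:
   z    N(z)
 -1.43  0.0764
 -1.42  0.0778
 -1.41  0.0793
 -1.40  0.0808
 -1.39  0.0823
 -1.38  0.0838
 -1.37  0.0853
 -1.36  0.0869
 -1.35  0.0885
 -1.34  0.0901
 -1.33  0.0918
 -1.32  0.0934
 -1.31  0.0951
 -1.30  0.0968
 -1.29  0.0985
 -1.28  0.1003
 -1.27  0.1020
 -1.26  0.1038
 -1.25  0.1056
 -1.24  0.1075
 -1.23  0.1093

T = 1.25;  σ√T = 0.2460
d₁ = [ln(20/30) + (0.035 + ½·0.22²)·1.25] / (σ√T) = (-0.4055 + 0.0740) / 0.2460 = -1.3476 ⇒ -1.35
N(d₁) = N(-1.35) = 0.0885
Δ_call = N(d₁) = 0.0885

0.0885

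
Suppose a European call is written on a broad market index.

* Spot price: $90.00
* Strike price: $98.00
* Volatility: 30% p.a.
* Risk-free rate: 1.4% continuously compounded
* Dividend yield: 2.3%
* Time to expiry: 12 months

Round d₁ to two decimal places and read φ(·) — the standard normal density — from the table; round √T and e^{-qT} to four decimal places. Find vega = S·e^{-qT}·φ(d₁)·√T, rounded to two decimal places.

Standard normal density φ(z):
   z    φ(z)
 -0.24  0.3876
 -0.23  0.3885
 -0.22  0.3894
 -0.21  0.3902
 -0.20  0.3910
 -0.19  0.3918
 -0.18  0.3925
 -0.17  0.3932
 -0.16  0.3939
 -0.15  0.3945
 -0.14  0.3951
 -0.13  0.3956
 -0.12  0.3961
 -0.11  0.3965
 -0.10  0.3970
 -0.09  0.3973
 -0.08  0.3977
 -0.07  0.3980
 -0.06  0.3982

σ√T = 0.3·√1 = 0.3000
d₁ = [ln(90/98) + (0.014 − 0.023 + 0.3²/2)·1] / 0.3000 = [-0.0852 + 0.0360] / 0.3000 = -0.1639 ≈ -0.16
√T = √1 = 1.0000
φ(d₁) = φ(-0.16) = 0.3939
exp(−qT) = exp(−0.023·1) = 0.9773
vega = S·exp(−qT)·φ(d₁)·√T = 90·0.9773·0.3939·1.0000 = 34.6463

34.65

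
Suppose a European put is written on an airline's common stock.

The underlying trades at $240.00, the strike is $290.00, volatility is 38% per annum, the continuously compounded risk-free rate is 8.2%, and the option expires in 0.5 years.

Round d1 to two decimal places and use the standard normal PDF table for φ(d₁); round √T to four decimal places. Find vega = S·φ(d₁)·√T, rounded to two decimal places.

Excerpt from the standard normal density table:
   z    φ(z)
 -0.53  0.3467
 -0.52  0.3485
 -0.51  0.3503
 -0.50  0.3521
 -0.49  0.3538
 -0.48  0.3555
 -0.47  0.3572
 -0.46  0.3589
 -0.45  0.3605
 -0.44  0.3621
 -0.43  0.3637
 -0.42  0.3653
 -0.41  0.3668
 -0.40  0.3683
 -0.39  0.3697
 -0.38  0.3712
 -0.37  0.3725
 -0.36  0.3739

σ√T = 0.38·√0.5 = 0.2687
d₁ = [ln(240/290) + (0.082 + 0.38²/2)·0.5] / 0.2687 = [-0.1892 + 0.0771] / 0.2687 = -0.4173 ⇒ -0.42
√T = √0.5 = 0.7071
φ(d₁) = φ(-0.42) = 0.3653
vega = S·φ(d₁)·√T = 240·0.3653·0.7071 = 61.9929

61.99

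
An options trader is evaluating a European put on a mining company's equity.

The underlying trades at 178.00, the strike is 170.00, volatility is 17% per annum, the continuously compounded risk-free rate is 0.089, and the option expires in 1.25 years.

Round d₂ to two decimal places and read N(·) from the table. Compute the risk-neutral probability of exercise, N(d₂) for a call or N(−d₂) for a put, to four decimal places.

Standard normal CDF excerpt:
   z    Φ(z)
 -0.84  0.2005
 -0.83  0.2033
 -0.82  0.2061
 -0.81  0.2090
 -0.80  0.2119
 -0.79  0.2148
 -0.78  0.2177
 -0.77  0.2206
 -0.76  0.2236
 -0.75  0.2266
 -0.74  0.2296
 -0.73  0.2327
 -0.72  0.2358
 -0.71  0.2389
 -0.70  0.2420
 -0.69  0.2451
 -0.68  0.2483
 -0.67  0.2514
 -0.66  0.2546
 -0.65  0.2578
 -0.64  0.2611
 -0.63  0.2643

σ√T = 0.17·√1.25 = 0.1901
ln(S/K) + (r + σ²/2)T = ln(178/170) + (0.089 + 0.17²/2)·1.25 = 0.0460 + 0.1293 = 0.1753
d₁ = 0.1753 / 0.1901 = 0.9223 → 0.92
d₂ = d₁ − σ√T = 0.9223 − 0.1901 = 0.7322 → 0.73
Pr(exercise) under Q = N(−d₂) = N(-0.73) = 0.2327

0.2327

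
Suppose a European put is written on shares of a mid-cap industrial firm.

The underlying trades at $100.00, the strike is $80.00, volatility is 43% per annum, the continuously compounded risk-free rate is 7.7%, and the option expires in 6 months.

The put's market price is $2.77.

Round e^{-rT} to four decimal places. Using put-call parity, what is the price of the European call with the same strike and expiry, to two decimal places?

$25.79

exp(−rT) = exp(−0.077·0.5) = 0.9622
Put-call parity: C − P = S − K·e^(−rT) = 100 − 80·0.9622 = 100 − 76.9760 = 23.0240
C = P + (C − P) = 2.77 + (23.0240) = 25.7940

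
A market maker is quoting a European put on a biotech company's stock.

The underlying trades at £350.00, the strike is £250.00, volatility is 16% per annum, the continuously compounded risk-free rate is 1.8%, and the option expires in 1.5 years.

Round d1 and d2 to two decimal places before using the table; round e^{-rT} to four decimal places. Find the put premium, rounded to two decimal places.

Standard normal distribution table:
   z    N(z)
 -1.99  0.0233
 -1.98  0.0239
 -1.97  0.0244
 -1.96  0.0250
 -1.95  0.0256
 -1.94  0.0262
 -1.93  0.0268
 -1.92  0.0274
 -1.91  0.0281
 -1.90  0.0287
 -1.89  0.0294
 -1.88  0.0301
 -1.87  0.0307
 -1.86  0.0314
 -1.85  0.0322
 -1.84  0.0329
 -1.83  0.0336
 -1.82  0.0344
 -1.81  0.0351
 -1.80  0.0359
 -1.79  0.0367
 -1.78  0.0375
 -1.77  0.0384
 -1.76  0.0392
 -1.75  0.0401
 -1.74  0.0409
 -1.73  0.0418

£0.58

σ√T = 0.16 × 1.2247 = 0.1960
d₁ = [ln(350/250) + (0.018 + 0.16²/2)·1.5] / 0.1960 = [0.3365 + 0.0462] / 0.1960 = 1.9528 ≈ 1.95
d₂ = d₁ − σ√T = 1.9528 − 0.1960 = 1.7569 ≈ 1.76
exp(−rT) = exp(−0.018·1.5) = 0.9734
N(−d₂) = N(-1.76) = 0.0392;  N(−d₁) = N(-1.95) = 0.0256
P = 250·0.9734·0.0392 − 350·0.0256 = 9.5393 − 8.9600 = 0.5793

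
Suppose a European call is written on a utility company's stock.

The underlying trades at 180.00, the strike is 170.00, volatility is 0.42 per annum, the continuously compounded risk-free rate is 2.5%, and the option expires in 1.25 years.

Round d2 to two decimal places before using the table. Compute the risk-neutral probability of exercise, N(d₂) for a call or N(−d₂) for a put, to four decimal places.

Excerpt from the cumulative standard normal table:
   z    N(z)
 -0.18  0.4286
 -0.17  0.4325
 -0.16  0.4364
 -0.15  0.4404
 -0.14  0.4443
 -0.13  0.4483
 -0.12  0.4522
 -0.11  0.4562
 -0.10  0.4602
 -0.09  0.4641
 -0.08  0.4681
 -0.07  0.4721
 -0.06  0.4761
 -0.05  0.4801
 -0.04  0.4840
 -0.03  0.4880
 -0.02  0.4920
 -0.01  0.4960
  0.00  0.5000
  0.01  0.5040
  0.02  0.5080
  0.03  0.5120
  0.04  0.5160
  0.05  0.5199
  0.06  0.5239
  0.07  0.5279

0.4801

σ√T = 0.42 × 1.1180 = 0.4696
d₁ = [ln(180/170) + (0.025 + 0.42²/2)·1.25] / 0.4696 = [0.0572 + 0.1415] / 0.4696 = 0.4231 → 0.42
d₂ = d₁ − σ√T = 0.4231 − 0.4696 = -0.0465 → -0.05
Pr(exercise) under Q = N(d₂) = 0.4801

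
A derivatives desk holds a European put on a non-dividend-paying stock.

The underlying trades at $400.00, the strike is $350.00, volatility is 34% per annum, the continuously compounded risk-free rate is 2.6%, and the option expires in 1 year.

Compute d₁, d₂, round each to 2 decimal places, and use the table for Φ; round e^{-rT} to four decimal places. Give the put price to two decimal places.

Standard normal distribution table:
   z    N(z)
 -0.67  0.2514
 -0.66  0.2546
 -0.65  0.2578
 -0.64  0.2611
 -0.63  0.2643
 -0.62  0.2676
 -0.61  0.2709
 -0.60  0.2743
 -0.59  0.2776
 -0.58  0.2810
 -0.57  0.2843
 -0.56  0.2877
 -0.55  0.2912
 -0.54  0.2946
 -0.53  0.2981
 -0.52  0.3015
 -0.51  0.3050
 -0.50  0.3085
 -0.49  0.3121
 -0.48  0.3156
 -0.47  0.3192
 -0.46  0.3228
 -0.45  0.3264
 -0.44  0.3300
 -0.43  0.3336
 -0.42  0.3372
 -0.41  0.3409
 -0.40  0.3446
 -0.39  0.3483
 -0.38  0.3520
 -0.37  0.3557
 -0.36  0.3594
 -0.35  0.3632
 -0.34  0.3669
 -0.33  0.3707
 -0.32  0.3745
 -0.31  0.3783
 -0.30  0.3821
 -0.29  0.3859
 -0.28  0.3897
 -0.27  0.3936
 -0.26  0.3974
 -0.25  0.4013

σ√T = 0.34 × 1.0000 = 0.3400
d₁ = [ln(400/350) + (0.026 + ½·0.34²)·1] / (σ√T) = (0.1335 + 0.0838) / 0.3400 = 0.6392 ⇒ 0.64
d₂ = 0.6392 − 0.3400 = 0.2992 ⇒ 0.30
exp(−rT) = exp(−0.026·1) = 0.9743
N(−d₂) = N(-0.30) = 0.3821;  N(−d₁) = N(-0.64) = 0.2611
P = 350·0.9743·0.3821 − 400·0.2611 = 130.2980 − 104.4400 = 25.8580

$25.86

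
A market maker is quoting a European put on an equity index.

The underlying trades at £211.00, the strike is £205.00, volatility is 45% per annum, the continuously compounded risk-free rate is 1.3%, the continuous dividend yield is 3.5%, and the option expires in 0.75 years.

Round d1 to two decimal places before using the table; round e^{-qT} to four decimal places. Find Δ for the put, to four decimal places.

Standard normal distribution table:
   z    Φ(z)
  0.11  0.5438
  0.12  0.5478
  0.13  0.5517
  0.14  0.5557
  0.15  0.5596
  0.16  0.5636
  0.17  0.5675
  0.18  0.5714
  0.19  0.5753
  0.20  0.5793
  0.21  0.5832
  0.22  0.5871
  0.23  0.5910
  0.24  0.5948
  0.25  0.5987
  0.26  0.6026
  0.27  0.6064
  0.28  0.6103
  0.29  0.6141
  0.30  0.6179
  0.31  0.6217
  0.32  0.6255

-0.3984

σ√T = 0.45 × 0.8660 = 0.3897
d₁ = [ln(211/205) + (0.013 − 0.035 + ½·0.45²)·0.75] / (σ√T) = (0.0288 + 0.0594) / 0.3897 = 0.2265 ⇒ 0.23
N(d₁) = N(0.23) = 0.5910
Δ_put = exp(−qT)·(N(d₁) − 1) = 0.9741·(0.5910 − 1) = -0.3984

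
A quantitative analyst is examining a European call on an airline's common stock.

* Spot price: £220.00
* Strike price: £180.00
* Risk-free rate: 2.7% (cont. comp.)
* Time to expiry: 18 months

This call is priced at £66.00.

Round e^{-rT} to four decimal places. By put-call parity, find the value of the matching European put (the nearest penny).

£18.85

e^(−rT) = e^(−0.027·1.5) = 0.9603
Put-call parity: C − P = S − K·e^(−rT) = 220 − 180·0.9603 = 220 − 172.8540 = 47.1460
P = C − (C − P) = 66.00 − (47.1460) = 18.8540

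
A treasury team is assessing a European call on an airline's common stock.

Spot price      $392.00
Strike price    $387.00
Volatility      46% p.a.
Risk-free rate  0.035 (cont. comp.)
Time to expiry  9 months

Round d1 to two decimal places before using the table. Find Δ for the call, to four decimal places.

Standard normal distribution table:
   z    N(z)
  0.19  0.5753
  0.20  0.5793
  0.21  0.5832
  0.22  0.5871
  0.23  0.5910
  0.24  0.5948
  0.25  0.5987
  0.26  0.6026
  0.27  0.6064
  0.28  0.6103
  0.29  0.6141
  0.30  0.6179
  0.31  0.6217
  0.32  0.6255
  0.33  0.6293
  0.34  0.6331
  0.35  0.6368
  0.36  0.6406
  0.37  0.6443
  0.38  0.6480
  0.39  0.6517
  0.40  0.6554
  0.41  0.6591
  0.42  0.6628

σ√T = 0.46·√0.75 = 0.3984
d₁ = [ln(392/387) + (0.035 + 0.46²/2)·0.75] / 0.3984 = [0.0128 + 0.1056] / 0.3984 = 0.2973 ⇒ 0.30
N(d₁) = N(0.30) = 0.6179
Δ_call = N(d₁) = 0.6179

0.6179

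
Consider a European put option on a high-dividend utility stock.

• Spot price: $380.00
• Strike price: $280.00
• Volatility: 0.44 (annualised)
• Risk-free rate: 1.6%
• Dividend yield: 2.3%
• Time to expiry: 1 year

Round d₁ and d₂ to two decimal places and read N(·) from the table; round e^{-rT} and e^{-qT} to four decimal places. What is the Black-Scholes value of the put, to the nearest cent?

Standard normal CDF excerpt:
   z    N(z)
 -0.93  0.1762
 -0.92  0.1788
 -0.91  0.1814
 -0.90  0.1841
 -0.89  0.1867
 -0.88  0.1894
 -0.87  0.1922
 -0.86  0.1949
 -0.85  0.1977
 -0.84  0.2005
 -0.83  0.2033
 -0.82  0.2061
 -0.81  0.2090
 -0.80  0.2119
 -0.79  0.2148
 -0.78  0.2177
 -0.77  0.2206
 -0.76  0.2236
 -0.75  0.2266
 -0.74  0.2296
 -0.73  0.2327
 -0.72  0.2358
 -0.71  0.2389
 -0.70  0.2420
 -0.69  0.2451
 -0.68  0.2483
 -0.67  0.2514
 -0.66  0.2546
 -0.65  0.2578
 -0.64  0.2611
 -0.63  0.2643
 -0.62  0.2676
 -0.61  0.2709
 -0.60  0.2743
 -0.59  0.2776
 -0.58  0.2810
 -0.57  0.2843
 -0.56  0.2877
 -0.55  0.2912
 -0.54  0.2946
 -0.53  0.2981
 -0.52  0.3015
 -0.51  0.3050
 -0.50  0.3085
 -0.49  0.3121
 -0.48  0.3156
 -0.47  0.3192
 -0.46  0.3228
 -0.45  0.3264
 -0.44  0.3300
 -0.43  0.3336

$20.58

T = 1;  σ√T = 0.4400
d₁ = [ln(380/280) + (0.016 − 0.023 + 0.44²/2)·1] / 0.4400 = [0.3054 + 0.0898] / 0.4400 = 0.8981 → 0.90
d₂ = d₁ − σ√T = 0.8981 − 0.4400 = 0.4581 → 0.46
e^(−qT) = e^(−0.023·1) = 0.9773;  e^(−rT) = e^(−0.016·1) = 0.9841
N(−d₂) = N(-0.46) = 0.3228;  N(−d₁) = N(-0.90) = 0.1841
P = 280·0.9841·0.3228 − 380·0.9773·0.1841 = 88.9469 − 68.3700 = 20.5769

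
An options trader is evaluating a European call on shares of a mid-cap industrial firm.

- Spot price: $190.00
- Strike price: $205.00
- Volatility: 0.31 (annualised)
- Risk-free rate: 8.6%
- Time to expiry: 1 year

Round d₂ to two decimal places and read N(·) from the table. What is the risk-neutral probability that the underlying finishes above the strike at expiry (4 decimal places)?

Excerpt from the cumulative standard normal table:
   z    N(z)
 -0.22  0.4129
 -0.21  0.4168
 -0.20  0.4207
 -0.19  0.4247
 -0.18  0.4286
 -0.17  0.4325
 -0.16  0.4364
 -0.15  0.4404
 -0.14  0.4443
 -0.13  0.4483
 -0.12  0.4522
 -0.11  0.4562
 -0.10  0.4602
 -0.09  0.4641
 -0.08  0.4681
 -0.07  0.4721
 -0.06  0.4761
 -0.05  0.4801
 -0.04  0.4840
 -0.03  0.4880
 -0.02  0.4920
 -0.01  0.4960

σ√T = 0.31·√1 = 0.3100
d₁ = [ln(190/205) + (0.086 + 0.31²/2)·1] / 0.3100 = [-0.0760 + 0.1341] / 0.3100 = 0.1873 ⇒ 0.19
d₂ = d₁ − σ√T = 0.1873 − 0.3100 = -0.1227 ⇒ -0.12
Risk-neutral Pr[S_T > K] = N(d₂) = N(-0.12) = 0.4522

0.4522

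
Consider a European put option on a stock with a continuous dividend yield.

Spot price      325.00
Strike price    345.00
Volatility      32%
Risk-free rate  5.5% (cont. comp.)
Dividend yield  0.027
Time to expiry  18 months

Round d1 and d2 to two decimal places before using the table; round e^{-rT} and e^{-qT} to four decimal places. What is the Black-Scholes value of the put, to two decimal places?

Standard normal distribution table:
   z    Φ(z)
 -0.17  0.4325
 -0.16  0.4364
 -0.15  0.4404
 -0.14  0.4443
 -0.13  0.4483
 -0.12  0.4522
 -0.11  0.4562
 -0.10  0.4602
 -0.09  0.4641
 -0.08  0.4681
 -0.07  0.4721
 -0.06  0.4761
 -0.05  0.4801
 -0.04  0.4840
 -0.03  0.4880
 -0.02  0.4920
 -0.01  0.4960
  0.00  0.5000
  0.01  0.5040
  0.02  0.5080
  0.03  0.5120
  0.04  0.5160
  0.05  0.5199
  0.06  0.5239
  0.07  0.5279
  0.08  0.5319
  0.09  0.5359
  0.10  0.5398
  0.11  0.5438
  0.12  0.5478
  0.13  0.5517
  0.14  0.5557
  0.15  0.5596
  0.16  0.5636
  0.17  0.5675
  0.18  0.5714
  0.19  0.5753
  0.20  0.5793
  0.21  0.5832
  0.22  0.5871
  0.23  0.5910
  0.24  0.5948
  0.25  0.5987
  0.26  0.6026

σ√T = 0.32 × 1.2247 = 0.3919
d₁ = [ln(325/345) + (0.055 − 0.027 + 0.32²/2)·1.5] / 0.3919 = [-0.0597 + 0.1188] / 0.3919 = 0.1507 ⇒ 0.15
d₂ = d₁ − σ√T = 0.1507 − 0.3919 = -0.2412 ⇒ -0.24
e^(−qT) = e^(−0.027·1.5) = 0.9603;  e^(−rT) = e^(−0.055·1.5) = 0.9208
N(−d₂) = N(0.24) = 0.5948;  N(−d₁) = N(-0.15) = 0.4404
P = 345·0.9208·0.5948 − 325·0.9603·0.4404 = 188.9537 − 137.4477 = 51.5059

51.51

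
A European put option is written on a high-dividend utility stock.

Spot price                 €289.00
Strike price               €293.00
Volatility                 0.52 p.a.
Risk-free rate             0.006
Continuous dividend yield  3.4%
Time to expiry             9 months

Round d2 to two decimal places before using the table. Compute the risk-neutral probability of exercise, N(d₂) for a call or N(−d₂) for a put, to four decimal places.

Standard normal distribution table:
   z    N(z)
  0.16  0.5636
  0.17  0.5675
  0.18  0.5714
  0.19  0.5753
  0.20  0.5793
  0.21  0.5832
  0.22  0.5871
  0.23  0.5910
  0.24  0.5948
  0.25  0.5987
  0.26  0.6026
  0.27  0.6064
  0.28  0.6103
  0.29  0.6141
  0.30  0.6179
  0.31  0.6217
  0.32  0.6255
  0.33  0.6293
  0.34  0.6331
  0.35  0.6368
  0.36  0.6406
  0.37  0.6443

σ√T = 0.52 × 0.8660 = 0.4503
d₁ = [ln(289/293) + (0.006 − 0.034 + 0.52²/2)·0.75] / 0.4503 = [-0.0137 + 0.0804] / 0.4503 = 0.1480 ⇒ 0.15
d₂ = d₁ − σ√T = 0.1480 − 0.4503 = -0.3023 ⇒ -0.30
Risk-neutral Pr[S_T < K] = N(−d₂) = N(0.30) = 0.6179

0.6179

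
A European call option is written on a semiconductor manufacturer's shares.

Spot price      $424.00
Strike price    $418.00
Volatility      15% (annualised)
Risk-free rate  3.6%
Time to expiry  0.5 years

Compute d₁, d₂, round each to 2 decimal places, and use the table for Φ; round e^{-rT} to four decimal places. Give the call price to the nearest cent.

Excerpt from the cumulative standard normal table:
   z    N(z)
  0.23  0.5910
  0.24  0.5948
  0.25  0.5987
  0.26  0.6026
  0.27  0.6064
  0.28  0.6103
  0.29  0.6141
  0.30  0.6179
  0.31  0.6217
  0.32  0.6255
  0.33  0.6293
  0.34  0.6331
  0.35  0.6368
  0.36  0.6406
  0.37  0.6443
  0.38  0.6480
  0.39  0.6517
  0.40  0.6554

$25.81

σ√T = 0.15·√0.5 = 0.1061
d₁ = [ln(424/418) + (0.036 + ½·0.15²)·0.5] / (σ√T) = (0.0143 + 0.0236) / 0.1061 = 0.3571 → 0.36
d₂ = 0.3571 − 0.1061 = 0.2510 → 0.25
exp(−rT) = exp(−0.036·0.5) = 0.9822
C = 424·N(0.36) − 418·0.9822·N(0.25) = 424·0.6406 − 418·0.9822·0.5987 = 271.6144 − 245.8020 = 25.8124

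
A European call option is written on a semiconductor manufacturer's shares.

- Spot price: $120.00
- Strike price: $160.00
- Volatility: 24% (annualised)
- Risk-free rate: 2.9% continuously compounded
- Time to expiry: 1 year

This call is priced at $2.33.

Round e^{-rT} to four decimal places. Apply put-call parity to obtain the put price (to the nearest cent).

e^(−rT) = e^(−0.029·1) = 0.9714
Put-call parity: C − P = S − K·e^(−rT) = 120 − 160·0.9714 = 120 − 155.4240 = -35.4240
P = C − (C − P) = 2.33 − (-35.4240) = 37.7540

$37.75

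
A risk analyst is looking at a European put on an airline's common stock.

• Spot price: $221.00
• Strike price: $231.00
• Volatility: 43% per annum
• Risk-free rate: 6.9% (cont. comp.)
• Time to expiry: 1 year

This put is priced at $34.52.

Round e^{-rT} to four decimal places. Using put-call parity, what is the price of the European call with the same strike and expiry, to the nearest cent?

$39.93

e^(−rT) = e^(−0.069·1) = 0.9333
Put-call parity: C − P = S − K·e^(−rT) = 221 − 231·0.9333 = 221 − 215.5923 = 5.4077
C = P + (C − P) = 34.52 + (5.4077) = 39.9277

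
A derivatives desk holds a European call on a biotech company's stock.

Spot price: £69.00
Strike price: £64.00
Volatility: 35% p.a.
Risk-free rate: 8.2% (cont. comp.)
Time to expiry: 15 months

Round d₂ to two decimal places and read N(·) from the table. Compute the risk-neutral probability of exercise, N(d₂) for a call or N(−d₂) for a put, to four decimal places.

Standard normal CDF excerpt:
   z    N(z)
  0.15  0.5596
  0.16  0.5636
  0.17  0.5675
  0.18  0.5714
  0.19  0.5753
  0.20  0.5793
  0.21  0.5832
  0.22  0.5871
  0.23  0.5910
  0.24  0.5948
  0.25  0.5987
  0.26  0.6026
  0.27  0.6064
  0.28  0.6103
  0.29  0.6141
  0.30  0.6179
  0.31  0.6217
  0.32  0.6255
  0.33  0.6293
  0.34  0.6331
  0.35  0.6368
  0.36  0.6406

0.6026

T = 1.25;  σ√T = 0.3913
d₁ = [ln(69/64) + (0.082 + 0.35²/2)·1.25] / 0.3913 = [0.0752 + 0.1791] / 0.3913 = 0.6498 which rounds to 0.65
d₂ = d₁ − σ√T = 0.6498 − 0.3913 = 0.2585 which rounds to 0.26
Risk-neutral Pr[S_T > K] = N(d₂) = N(0.26) = 0.6026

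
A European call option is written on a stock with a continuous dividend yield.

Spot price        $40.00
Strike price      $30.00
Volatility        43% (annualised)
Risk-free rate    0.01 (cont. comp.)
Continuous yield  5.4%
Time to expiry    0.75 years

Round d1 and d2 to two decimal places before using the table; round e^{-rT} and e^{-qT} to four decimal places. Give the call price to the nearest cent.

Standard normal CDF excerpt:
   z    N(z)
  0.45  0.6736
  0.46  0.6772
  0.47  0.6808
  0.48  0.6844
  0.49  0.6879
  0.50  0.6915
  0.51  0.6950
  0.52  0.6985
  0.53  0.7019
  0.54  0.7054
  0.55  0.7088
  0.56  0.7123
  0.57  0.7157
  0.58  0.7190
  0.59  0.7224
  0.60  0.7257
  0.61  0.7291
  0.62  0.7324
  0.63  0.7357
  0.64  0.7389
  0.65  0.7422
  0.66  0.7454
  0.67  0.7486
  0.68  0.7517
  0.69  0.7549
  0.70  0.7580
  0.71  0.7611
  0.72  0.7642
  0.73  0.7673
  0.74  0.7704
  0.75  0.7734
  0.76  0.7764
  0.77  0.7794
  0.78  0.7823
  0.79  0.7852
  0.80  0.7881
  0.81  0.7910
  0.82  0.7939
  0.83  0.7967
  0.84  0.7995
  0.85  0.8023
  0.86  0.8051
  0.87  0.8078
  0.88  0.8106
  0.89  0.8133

$10.44

σ√T = 0.43·√0.75 = 0.3724
d₁ = [ln(40/30) + (0.01 − 0.054 + 0.43²/2)·0.75] / 0.3724 = [0.2877 + 0.0363] / 0.3724 = 0.8701 which rounds to 0.87
d₂ = d₁ − σ√T = 0.8701 − 0.3724 = 0.4977 which rounds to 0.50
exp(−qT) = exp(−0.054·0.75) = 0.9603;  exp(−rT) = exp(−0.01·0.75) = 0.9925
N(d₁) = N(0.87) = 0.8078;  N(d₂) = N(0.50) = 0.6915
C = 40·0.9603·0.8078 − 30·0.9925·0.6915 = 31.0292 − 20.5894 = 10.4398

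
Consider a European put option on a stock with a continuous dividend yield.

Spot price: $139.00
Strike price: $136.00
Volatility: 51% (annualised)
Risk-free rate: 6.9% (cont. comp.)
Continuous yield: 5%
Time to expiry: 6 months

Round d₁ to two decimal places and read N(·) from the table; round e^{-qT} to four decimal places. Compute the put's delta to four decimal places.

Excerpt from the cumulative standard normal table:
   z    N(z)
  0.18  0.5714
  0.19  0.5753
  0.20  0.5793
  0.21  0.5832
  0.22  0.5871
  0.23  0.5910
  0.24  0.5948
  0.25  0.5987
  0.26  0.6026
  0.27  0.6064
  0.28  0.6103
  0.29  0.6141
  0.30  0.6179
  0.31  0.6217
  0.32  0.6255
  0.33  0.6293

T = 0.5;  σ√T = 0.3606
ln(S/K) + (r − q + σ²/2)T = ln(139/136) + (0.069 − 0.05 + 0.51²/2)·0.5 = 0.0218 + 0.0745 = 0.0963
d₁ = 0.0963 / 0.3606 = 0.2672 ⇒ 0.27
N(d₁) = N(0.27) = 0.6064
Δ_put = e^(−qT)·(N(d₁) − 1) = 0.9753·(0.6064 − 1) = -0.3839

-0.3839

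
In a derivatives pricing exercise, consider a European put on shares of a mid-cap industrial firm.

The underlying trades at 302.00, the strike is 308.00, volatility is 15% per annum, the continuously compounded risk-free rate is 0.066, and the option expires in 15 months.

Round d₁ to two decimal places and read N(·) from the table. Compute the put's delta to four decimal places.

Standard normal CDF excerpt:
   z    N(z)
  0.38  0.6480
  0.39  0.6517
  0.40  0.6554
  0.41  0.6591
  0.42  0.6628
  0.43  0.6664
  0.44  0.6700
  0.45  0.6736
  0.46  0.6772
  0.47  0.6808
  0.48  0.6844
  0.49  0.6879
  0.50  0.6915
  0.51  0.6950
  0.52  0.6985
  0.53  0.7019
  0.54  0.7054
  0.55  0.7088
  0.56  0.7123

-0.3228

σ√T = 0.15·√1.25 = 0.1677
ln(S/K) + (r + σ²/2)T = ln(302/308) + (0.066 + 0.15²/2)·1.25 = -0.0197 + 0.0966 = 0.0769
d₁ = 0.0769 / 0.1677 = 0.4585 ≈ 0.46
N(d₁) = N(0.46) = 0.6772
Δ_put = N(d₁) − 1 = 0.6772 − 1 = -0.3228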